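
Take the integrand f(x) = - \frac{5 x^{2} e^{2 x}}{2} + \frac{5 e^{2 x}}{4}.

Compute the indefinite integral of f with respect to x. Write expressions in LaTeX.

F(x) = - \frac{5 x^{2} e^{2 x}}{4} + \frac{5 x e^{2 x}}{4} + C

Recognize the product-rule pattern: f = u'v + uv' with u = - \frac{5 x^{2}}{4} + \frac{5 x}{4}, v = e^{2 x}, so integration by parts undoes it.
Check: d/dx[- \frac{5 x^{2} e^{2 x}}{4} + \frac{5 x e^{2 x}}{4}] = - \frac{5 x^{2} e^{2 x}}{2} + \frac{5 e^{2 x}}{4} = f(x).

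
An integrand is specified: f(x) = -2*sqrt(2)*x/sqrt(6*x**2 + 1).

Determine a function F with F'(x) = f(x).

An antiderivative is F(x) = -sqrt(2)*sqrt(6*x**2 + 1)/3.

f matches the chain-rule pattern g'(h)*h' with inner function h(x) = 3*x**2 + 1/2; substituting u = h(x) collapses the integral.
Check: d/dx[-sqrt(2)*sqrt(6*x**2 + 1)/3] = -2*sqrt(2)*x/sqrt(6*x**2 + 1) = f(x).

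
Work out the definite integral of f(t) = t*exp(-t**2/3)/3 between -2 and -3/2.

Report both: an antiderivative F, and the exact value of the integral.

Antiderivative: F(t) = -exp(-t**2/3)/2; value = -exp(-3/4)/2 + exp(-4/3)/2

The substitution u = -t**2/3 works: f is exactly (dF/du)*(du/dt) for that inner function.
F(t) = -exp(-t**2/3)/2 is an antiderivative of f.
Check: d/dt[-exp(-t**2/3)/2] = t*exp(-t**2/3)/3 = f(t).
F(-3/2) = -exp(-3/4)/2; F(-2) = -exp(-4/3)/2.
Integral = F(-3/2) - F(-2) = -exp(-3/4)/2 + exp(-4/3)/2.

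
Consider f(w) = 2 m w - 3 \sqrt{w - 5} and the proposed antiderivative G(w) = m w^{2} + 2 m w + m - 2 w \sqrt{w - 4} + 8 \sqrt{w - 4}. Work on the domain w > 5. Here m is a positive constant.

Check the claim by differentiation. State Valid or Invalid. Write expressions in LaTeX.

Invalid: d/dw[G] - f = 2 m + 3 \sqrt{w - 5} - 3 \sqrt{w - 4}, which is not 0.

d/dw[G] = \frac{2 m w \sqrt{w - 4} + 2 m \sqrt{w - 4} - 3 w + 12}{\sqrt{w - 4}}
d/dw[G] - f(w) = 2 m + 3 \sqrt{w - 5} - 3 \sqrt{w - 4} != 0.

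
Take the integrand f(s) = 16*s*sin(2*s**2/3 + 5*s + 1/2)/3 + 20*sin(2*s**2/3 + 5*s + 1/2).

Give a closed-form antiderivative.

The substitution u = 2*s**2/3 + 5*s + 1/2 works: f is exactly (dF/du)*(du/ds) for that inner function.
Check: d/ds[-4*cos(2*s**2/3 + 5*s + 1/2)] = 16*s*sin(2*s**2/3 + 5*s + 1/2)/3 + 20*sin(2*s**2/3 + 5*s + 1/2) = f(s).

An antiderivative is F(s) = -4*cos(2*s**2/3 + 5*s + 1/2).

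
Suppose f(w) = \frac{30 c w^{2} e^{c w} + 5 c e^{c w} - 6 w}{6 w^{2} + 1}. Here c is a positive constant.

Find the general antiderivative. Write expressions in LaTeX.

An antiderivative F(w) passes only if d/dw[F] lands on f(w) exactly.
Check: d/dw[\frac{10 e^{c w} - \log{\left(2 w^{2} + \frac{1}{3} \right)}}{2}] = \frac{30 c w^{2} e^{c w} + 5 c e^{c w} - 6 w}{6 w^{2} + 1} = f(w).

F(w) = \frac{10 e^{c w} - \log{\left(2 w^{2} + \frac{1}{3} \right)}}{2} + C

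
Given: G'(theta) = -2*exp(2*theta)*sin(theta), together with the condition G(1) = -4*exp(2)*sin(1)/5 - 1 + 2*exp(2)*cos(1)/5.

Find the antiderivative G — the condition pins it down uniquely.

G(theta) = -4*exp(2*theta)*sin(theta)/5 + 2*exp(2*theta)*cos(theta)/5 - 1

A first test for any G(theta): its theta-derivative must equal the given G'(theta).
A general antiderivative is -4*exp(2*theta)*sin(theta)/5 + 2*exp(2*theta)*cos(theta)/5 + C.
The condition gives C = -4*exp(2)*sin(1)/5 - 1 + 2*exp(2)*cos(1)/5 - (-4*exp(2)*sin(1)/5 + 2*exp(2)*cos(1)/5) = -1.
So G(theta) = -4*exp(2*theta)*sin(theta)/5 + 2*exp(2*theta)*cos(theta)/5 - 1.
Check: d/dtheta[-4*exp(2*theta)*sin(theta)/5 + 2*exp(2*theta)*cos(theta)/5 - 1] = -2*exp(2*theta)*sin(theta) = G'(theta).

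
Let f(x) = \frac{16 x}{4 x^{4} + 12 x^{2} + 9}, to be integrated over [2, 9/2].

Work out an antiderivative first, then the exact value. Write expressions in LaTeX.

The substitution u = 2 x^{2} + 3 works: f is exactly (dF/du)*(du/dx) for that inner function.
F(x) = - \frac{4}{2 x^{2} + 3} is an antiderivative of f.
Check: d/dx[- \frac{4}{2 x^{2} + 3}] = \frac{16 x}{4 x^{4} + 12 x^{2} + 9} = f(x).
F(9/2) = - \frac{8}{87}; F(2) = - \frac{4}{11}.
Integral = F(9/2) - F(2) = \frac{260}{957}.

Antiderivative: F(x) = - \frac{4}{2 x^{2} + 3}; value = \frac{260}{957}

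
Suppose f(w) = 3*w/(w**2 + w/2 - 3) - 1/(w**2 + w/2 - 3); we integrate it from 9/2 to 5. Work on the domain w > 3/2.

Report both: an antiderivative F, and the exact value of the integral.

Antiderivative: F(w) = log(w - 3/2) + 2*log(w + 2); value = -2*log(13/2) - log(3) + log(7/2) + 2*log(7)

The denominator factors as (w + 2)*(2*w - 3); partial fractions split f into directly integrable pieces: 2/(2*w - 3) + 2/(w + 2).
F(w) = log(w - 3/2) + 2*log(w + 2) is an antiderivative of f.
Check: d/dw[log(w - 3/2) + 2*log(w + 2)] = (6*w - 2)/(2*w**2 + w - 6), which equals f(w).
F(5) = log(7/2) + 2*log(7); F(9/2) = log(3) + 2*log(13/2).
Integral = F(5) - F(9/2) = -2*log(13/2) - log(3) + log(7/2) + 2*log(7).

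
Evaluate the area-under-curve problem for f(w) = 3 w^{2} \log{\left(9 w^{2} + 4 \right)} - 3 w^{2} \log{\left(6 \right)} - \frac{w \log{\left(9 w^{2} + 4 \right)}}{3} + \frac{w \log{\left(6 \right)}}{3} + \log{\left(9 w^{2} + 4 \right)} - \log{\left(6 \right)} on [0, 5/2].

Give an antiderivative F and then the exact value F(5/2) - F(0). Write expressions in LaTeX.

Integrate term by term and add the pieces.
F(w) = w^{3} \log{\left(9 w^{2} + 4 \right)} - w^{3} \log{\left(6 \right)} - \frac{2 w^{3}}{3} - \frac{w^{2} \log{\left(9 w^{2} + 4 \right)}}{6} + \frac{w^{2}}{6} + \frac{w^{2} \log{\left(6 \right)}}{6} + w \log{\left(9 w^{2} + 4 \right)} - w \log{\left(6 \right)} - \frac{10 w}{9} - \frac{2 \log{\left(w^{2} + \frac{4}{9} \right)}}{27} + \frac{20 \operatorname{atan}{\left(\frac{3 w}{2} \right)}}{27} is an antiderivative of f.
Check: d/dw[w^{3} \log{\left(9 w^{2} + 4 \right)} - w^{3} \log{\left(6 \right)} - \frac{2 w^{3}}{3} - \frac{w^{2} \log{\left(9 w^{2} + 4 \right)}}{6} + \frac{w^{2}}{6} + \frac{w^{2} \log{\left(6 \right)}}{6} + w \log{\left(9 w^{2} + 4 \right)} - w \log{\left(6 \right)} - \frac{10 w}{9} - \frac{2 \log{\left(w^{2} + \frac{4}{9} \right)}}{27} + \frac{20 \operatorname{atan}{\left(\frac{3 w}{2} \right)}}{27}] = 3 w^{2} \log{\left(9 w^{2} + 4 \right)} - 3 w^{2} \log{\left(6 \right)} - \frac{w \log{\left(9 w^{2} + 4 \right)}}{3} + \frac{w \log{\left(6 \right)}}{3} + \log{\left(9 w^{2} + 4 \right)} - \log{\left(6 \right)} = f(w).
F(5/2) = - \frac{205 \log{\left(6 \right)}}{12} - \frac{875}{72} - \frac{2 \log{\left(\frac{241}{36} \right)}}{27} + \frac{20 \operatorname{atan}{\left(\frac{15}{4} \right)}}{27} + \frac{205 \log{\left(\frac{241}{4} \right)}}{12}; F(0) = - \frac{2 \log{\left(\frac{4}{9} \right)}}{27}.
Integral = F(5/2) - F(0) = - \frac{875}{72} - \frac{2 \log{\left(\frac{241}{36} \right)}}{27} + \frac{2 \log{\left(\frac{4}{9} \right)}}{27} + \frac{20 \operatorname{atan}{\left(\frac{15}{4} \right)}}{27} + \frac{205 \log{\left(\frac{241}{24} \right)}}{12}.

Antiderivative: F(w) = w^{3} \log{\left(9 w^{2} + 4 \right)} - w^{3} \log{\left(6 \right)} - \frac{2 w^{3}}{3} - \frac{w^{2} \log{\left(9 w^{2} + 4 \right)}}{6} + \frac{w^{2}}{6} + \frac{w^{2} \log{\left(6 \right)}}{6} + w \log{\left(9 w^{2} + 4 \right)} - w \log{\left(6 \right)} - \frac{10 w}{9} - \frac{2 \log{\left(w^{2} + \frac{4}{9} \right)}}{27} + \frac{20 \operatorname{atan}{\left(\frac{3 w}{2} \right)}}{27}; value = - \frac{875}{72} - \frac{2 \log{\left(\frac{241}{36} \right)}}{27} + \frac{2 \log{\left(\frac{4}{9} \right)}}{27} + \frac{20 \operatorname{atan}{\left(\frac{15}{4} \right)}}{27} + \frac{205 \log{\left(\frac{241}{24} \right)}}{12}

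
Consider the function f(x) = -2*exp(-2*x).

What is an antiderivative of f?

An antiderivative is F(x) = exp(-2*x).

A first test for any F(x): its x-derivative must equal f(x) identically.
Check: d/dx[exp(-2*x)] = -2*exp(-2*x) = f(x).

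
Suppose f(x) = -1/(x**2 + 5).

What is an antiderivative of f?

An antiderivative is F(x) = -sqrt(5)*atan(sqrt(5)*x/5)/5.

Any candidate F(x) must reproduce f(x) exactly when differentiated.
Check: d/dx[-sqrt(5)*atan(sqrt(5)*x/5)/5] = -1/(x**2 + 5) = f(x).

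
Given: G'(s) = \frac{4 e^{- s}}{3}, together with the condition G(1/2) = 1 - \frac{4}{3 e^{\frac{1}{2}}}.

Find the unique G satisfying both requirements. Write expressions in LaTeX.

G(s) = \frac{\left(3 e^{s} - 4\right) e^{- s}}{3}

Whatever form G(s) takes, its d/ds must return the stated G'(s).
A general antiderivative is - \frac{4 e^{- s}}{3} + C.
The condition gives C = 1 - \frac{4}{3 e^{\frac{1}{2}}} - (- \frac{4}{3 e^{\frac{1}{2}}}) = 1.
So G(s) = \frac{\left(3 e^{s} - 4\right) e^{- s}}{3}.
Check: d/ds[\frac{\left(3 e^{s} - 4\right) e^{- s}}{3}] = \frac{4 e^{- s}}{3} = G'(s).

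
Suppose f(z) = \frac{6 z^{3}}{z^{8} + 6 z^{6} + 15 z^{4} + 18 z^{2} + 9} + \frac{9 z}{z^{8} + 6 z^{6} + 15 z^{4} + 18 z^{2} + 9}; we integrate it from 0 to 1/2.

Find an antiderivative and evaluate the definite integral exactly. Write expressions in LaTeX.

Antiderivative: F(z) = - \frac{3}{2 \left(z^{4} + 3 z^{2} + 3\right)}; value = \frac{13}{122}

The substitution u = \frac{2 z^{4}}{3} + 2 z^{2} + 2 works: f is exactly (dF/du)*(du/dz) for that inner function.
F(z) = - \frac{3}{2 \left(z^{4} + 3 z^{2} + 3\right)} is an antiderivative of f.
Check: d/dz[- \frac{3}{2 \left(z^{4} + 3 z^{2} + 3\right)}] = \frac{6 z^{3} + 9 z}{z^{8} + 6 z^{6} + 15 z^{4} + 18 z^{2} + 9}, which equals f(z).
F(1/2) = - \frac{24}{61}; F(0) = - \frac{1}{2}.
Integral = F(1/2) - F(0) = \frac{13}{122}.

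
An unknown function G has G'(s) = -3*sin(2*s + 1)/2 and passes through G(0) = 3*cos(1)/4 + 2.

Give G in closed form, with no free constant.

G(s) = 3*cos(2*s + 1)/4 + 2

Recover the given G'(s) by differentiating a candidate G(s); any mismatch rules it out.
A general antiderivative is 3*cos(2*s + 1)/4 + C.
The condition gives C = 3*cos(1)/4 + 2 - (3*cos(1)/4) = 2.
So G(s) = 3*cos(2*s + 1)/4 + 2.
Check: d/ds[3*cos(2*s + 1)/4 + 2] = -3*sin(2*s + 1)/2 = G'(s).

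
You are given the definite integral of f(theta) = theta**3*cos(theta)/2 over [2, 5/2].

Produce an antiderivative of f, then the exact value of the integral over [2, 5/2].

Antiderivative: F(theta) = (theta**3*sin(theta) + 3*theta**2*cos(theta) - 6*theta*sin(theta) - 6*cos(theta))/2; value = 51*cos(5/2)/8 + 5*sin(5/2)/16 - 3*cos(2) + 2*sin(2)

Since d/dtheta undoes antidifferentiation here, F'(theta) = f(theta) is required of F(theta).
F(theta) = (theta**3*sin(theta) + 3*theta**2*cos(theta) - 6*theta*sin(theta) - 6*cos(theta))/2 is an antiderivative of f.
Check: d/dtheta[(theta**3*sin(theta) + 3*theta**2*cos(theta) - 6*theta*sin(theta) - 6*cos(theta))/2] = theta**3*cos(theta)/2 = f(theta).
F(5/2) = 51*cos(5/2)/8 + 5*sin(5/2)/16; F(2) = -2*sin(2) + 3*cos(2).
Integral = F(5/2) - F(2) = 51*cos(5/2)/8 + 5*sin(5/2)/16 - 3*cos(2) + 2*sin(2).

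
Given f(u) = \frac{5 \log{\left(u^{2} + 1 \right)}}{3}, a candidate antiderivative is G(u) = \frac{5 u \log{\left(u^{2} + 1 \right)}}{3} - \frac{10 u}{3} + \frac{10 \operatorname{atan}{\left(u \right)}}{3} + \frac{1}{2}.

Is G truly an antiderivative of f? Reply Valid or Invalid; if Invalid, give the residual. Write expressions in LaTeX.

d/du[G] = \frac{5 \log{\left(u^{2} + 1 \right)}}{3}
This equals f(u) exactly, so the claim holds.

Valid: G'(u) = f(u).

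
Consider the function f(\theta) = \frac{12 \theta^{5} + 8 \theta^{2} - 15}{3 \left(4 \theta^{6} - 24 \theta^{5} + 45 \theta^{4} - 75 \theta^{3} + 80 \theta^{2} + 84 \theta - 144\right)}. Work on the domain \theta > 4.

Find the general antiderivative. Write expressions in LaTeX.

The denominator factors as 3 \left(\theta - 4\right) \left(\theta + 1\right) \left(2 \theta - 3\right)^{2} \left(\theta^{2} + 4\right); partial fractions split f into directly integrable pieces: - \frac{11397 \theta - 93992}{187500 \left(\theta^{2} + 4\right)} - \frac{18838}{15625 \left(2 \theta - 3\right)} - \frac{502}{625 \left(2 \theta - 3\right)^{2}} + \frac{19}{1875 \left(\theta + 1\right)} + \frac{12401}{7500 \left(\theta - 4\right)}.
Check: d/d\theta[\frac{1240100 \theta \log{\left(\theta - 4 \right)} - 452112 \theta \log{\left(\theta - \frac{3}{2} \right)} + 7600 \theta \log{\left(\theta + 1 \right)} - 22794 \theta \log{\left(\theta^{2} + 4 \right)} + 187984 \theta \operatorname{atan}{\left(\frac{\theta}{2} \right)} - 1860150 \log{\left(\theta - 4 \right)} + 678168 \log{\left(\theta - \frac{3}{2} \right)} - 11400 \log{\left(\theta + 1 \right)} + 34191 \log{\left(\theta^{2} + 4 \right)} - 281976 \operatorname{atan}{\left(\frac{\theta}{2} \right)} + 150600}{750000 \theta - 1125000}] = \frac{12 \theta^{5} + 8 \theta^{2} - 15}{12 \theta^{6} - 72 \theta^{5} + 135 \theta^{4} - 225 \theta^{3} + 240 \theta^{2} + 252 \theta - 432}, which equals f(\theta).

F(\theta) = \frac{1240100 \theta \log{\left(\theta - 4 \right)} - 452112 \theta \log{\left(\theta - \frac{3}{2} \right)} + 7600 \theta \log{\left(\theta + 1 \right)} - 22794 \theta \log{\left(\theta^{2} + 4 \right)} + 187984 \theta \operatorname{atan}{\left(\frac{\theta}{2} \right)} - 1860150 \log{\left(\theta - 4 \right)} + 678168 \log{\left(\theta - \frac{3}{2} \right)} - 11400 \log{\left(\theta + 1 \right)} + 34191 \log{\left(\theta^{2} + 4 \right)} - 281976 \operatorname{atan}{\left(\frac{\theta}{2} \right)} + 150600}{750000 \theta - 1125000} + C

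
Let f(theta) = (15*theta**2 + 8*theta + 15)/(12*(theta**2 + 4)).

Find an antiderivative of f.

Recover f(theta) by differentiating a candidate F(theta); any mismatch rules it out.
Check: d/dtheta[5*theta/4 + log(theta**2 + 4)/3 - 15*atan(theta/2)/8] = (15*theta**2 + 8*theta + 15)/(12*theta**2 + 48), which equals f(theta).

An antiderivative is F(theta) = 5*theta/4 + log(theta**2 + 4)/3 - 15*atan(theta/2)/8.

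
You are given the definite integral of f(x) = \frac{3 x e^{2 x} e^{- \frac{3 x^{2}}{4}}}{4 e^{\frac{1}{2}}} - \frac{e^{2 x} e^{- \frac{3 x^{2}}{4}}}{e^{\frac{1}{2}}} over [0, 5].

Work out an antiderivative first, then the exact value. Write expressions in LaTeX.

Antiderivative: F(x) = - \frac{e^{- \frac{3 x^{2}}{4} + 2 x - \frac{1}{2}}}{2}; value = - \frac{1}{2 e^{\frac{37}{4}}} + \frac{1}{2 e^{\frac{1}{2}}}

f matches the chain-rule pattern g'(h)*h' with inner function h(x) = - \frac{3 x^{2}}{4} + 2 x - \frac{1}{2}; substituting u = h(x) collapses the integral.
F(x) = - \frac{e^{- \frac{3 x^{2}}{4} + 2 x - \frac{1}{2}}}{2} is an antiderivative of f.
Check: d/dx[- \frac{e^{- \frac{3 x^{2}}{4} + 2 x - \frac{1}{2}}}{2}] = \frac{\left(3 x - 4\right) e^{2 x} e^{- \frac{3 x^{2}}{4}}}{4 e^{\frac{1}{2}}}, which equals f(x).
F(5) = - \frac{1}{2 e^{\frac{37}{4}}}; F(0) = - \frac{1}{2 e^{\frac{1}{2}}}.
Integral = F(5) - F(0) = - \frac{1}{2 e^{\frac{37}{4}}} + \frac{1}{2 e^{\frac{1}{2}}}.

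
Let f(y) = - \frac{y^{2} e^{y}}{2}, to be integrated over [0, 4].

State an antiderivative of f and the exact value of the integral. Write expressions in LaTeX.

f has the shape u'v + uv' for u = - \frac{y^{2}}{2} + y - 1 and v = e^{y} — it is the derivative of the product u*v.
F(y) = \frac{\left(- y^{2} + 2 y - 2\right) e^{y}}{2} is an antiderivative of f.
Check: d/dy[\frac{\left(- y^{2} + 2 y - 2\right) e^{y}}{2}] = - \frac{y^{2} e^{y}}{2} = f(y).
F(4) = - 5 e^{4}; F(0) = -1.
Integral = F(4) - F(0) = 1 - 5 e^{4}.

Antiderivative: F(y) = \frac{\left(- y^{2} + 2 y - 2\right) e^{y}}{2}; value = 1 - 5 e^{4}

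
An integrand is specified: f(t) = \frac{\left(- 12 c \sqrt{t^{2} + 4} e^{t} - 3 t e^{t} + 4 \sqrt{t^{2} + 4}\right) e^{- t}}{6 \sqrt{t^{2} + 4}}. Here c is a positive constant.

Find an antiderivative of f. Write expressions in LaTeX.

An antiderivative is F(t) = - \frac{\left(12 c t e^{t} + 3 \sqrt{t^{2} + 4} e^{t} + 4\right) e^{- t}}{6}.

Whatever form F(t) takes, F'(t) = f(t) is non-negotiable.
Check: d/dt[- \frac{\left(12 c t e^{t} + 3 \sqrt{t^{2} + 4} e^{t} + 4\right) e^{- t}}{6}] = \frac{\left(- 12 c \sqrt{t^{2} + 4} e^{t} - 3 t e^{t} + 4 \sqrt{t^{2} + 4}\right) e^{- t}}{6 \sqrt{t^{2} + 4}} = f(t).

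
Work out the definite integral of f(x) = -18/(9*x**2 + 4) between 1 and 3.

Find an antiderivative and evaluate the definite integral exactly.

Check any antiderivative F(x) by computing F'(x) and comparing it with f(x).
F(x) = -3*atan(3*x/2) is an antiderivative of f.
Check: d/dx[-3*atan(3*x/2)] = -18/(9*x**2 + 4) = f(x).
F(3) = -3*atan(9/2); F(1) = -3*atan(3/2).
Integral = F(3) - F(1) = -3*atan(9/2) + 3*atan(3/2).

Antiderivative: F(x) = -3*atan(3*x/2); value = -3*atan(9/2) + 3*atan(3/2)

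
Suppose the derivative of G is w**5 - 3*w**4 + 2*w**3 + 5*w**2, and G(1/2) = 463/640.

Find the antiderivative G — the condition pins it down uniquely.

G(w) = w**6/6 - 3*w**5/5 + w**4/2 + 5*w**3/3 + 1/2

The integrand splits into summands that can be handled one at a time.
A general antiderivative is w**6/6 - 3*w**5/5 + w**4/2 + 5*w**3/3 + C.
The condition gives C = 463/640 - (143/640) = 1/2.
So G(w) = w**6/6 - 3*w**5/5 + w**4/2 + 5*w**3/3 + 1/2.
Check: d/dw[w**6/6 - 3*w**5/5 + w**4/2 + 5*w**3/3 + 1/2] = w**5 - 3*w**4 + 2*w**3 + 5*w**2 = G'(w).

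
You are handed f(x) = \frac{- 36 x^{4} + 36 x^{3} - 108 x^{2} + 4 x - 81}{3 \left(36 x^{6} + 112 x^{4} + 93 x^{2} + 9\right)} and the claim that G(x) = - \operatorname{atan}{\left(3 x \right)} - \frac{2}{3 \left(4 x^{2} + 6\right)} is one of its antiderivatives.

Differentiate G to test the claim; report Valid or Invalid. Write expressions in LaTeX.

Valid - differentiating G returns exactly f.

d/dx[G] = \frac{- 36 x^{4} + 36 x^{3} - 108 x^{2} + 4 x - 81}{108 x^{6} + 336 x^{4} + 279 x^{2} + 27}
This equals f(x) exactly, so the claim holds.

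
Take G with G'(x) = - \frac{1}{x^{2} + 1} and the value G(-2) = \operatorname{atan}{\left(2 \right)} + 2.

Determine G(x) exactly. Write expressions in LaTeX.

A candidate passes only if d/dx[G] lands on the given G'(x) exactly.
A general antiderivative is - \operatorname{atan}{\left(x \right)} + C.
The condition gives C = \operatorname{atan}{\left(2 \right)} + 2 - (\operatorname{atan}{\left(2 \right)}) = 2.
So G(x) = 2 - \operatorname{atan}{\left(x \right)}.
Check: d/dx[2 - \operatorname{atan}{\left(x \right)}] = - \frac{1}{x^{2} + 1} = G'(x).

G(x) = 2 - \operatorname{atan}{\left(x \right)}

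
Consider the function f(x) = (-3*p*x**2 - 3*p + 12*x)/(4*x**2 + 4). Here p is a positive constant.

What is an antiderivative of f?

For F(x) to be correct the identity F'(x) - f(x) = 0 must hold.
Check: d/dx[-3*(p*x - 2*log(2*x**2 + 2))/4] = (-3*p*x**2 - 3*p + 12*x)/(4*x**2 + 4) = f(x).

An antiderivative is F(x) = -3*(p*x - 2*log(2*x**2 + 2))/4.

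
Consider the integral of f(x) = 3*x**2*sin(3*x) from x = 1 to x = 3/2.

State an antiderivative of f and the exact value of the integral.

An antiderivative F(x) passes only if d/dx[F] lands on f(x) exactly.
F(x) = (-9*x**2*cos(3*x) + 6*x*sin(3*x) + 2*cos(3*x))/9 is an antiderivative of f.
Check: d/dx[(-9*x**2*cos(3*x) + 6*x*sin(3*x) + 2*cos(3*x))/9] = 3*x**2*sin(3*x) = f(x).
F(3/2) = sin(9/2) - 73*cos(9/2)/36; F(1) = 2*sin(3)/3 - 7*cos(3)/9.
Integral = F(3/2) - F(1) = sin(9/2) + 7*cos(3)/9 - 2*sin(3)/3 - 73*cos(9/2)/36.

Antiderivative: F(x) = (-9*x**2*cos(3*x) + 6*x*sin(3*x) + 2*cos(3*x))/9; value = sin(9/2) + 7*cos(3)/9 - 2*sin(3)/3 - 73*cos(9/2)/36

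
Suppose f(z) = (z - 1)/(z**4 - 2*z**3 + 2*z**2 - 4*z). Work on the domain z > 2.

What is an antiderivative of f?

The denominator factors as z*(z - 2)*(z**2 + 2); partial fractions split f into directly integrable pieces: -(2*z + 1)/(6*(z**2 + 2)) + 1/(12*(z - 2)) + 1/(4*z).
Check: d/dz[log(z)/4 + log(z - 2)/12 - log(z**2 + 2)/6 - sqrt(2)*atan(sqrt(2)*z/2)/12] = (z - 1)/(z**4 - 2*z**3 + 2*z**2 - 4*z) = f(z).

An antiderivative is F(z) = log(z)/4 + log(z - 2)/12 - log(z**2 + 2)/6 - sqrt(2)*atan(sqrt(2)*z/2)/12.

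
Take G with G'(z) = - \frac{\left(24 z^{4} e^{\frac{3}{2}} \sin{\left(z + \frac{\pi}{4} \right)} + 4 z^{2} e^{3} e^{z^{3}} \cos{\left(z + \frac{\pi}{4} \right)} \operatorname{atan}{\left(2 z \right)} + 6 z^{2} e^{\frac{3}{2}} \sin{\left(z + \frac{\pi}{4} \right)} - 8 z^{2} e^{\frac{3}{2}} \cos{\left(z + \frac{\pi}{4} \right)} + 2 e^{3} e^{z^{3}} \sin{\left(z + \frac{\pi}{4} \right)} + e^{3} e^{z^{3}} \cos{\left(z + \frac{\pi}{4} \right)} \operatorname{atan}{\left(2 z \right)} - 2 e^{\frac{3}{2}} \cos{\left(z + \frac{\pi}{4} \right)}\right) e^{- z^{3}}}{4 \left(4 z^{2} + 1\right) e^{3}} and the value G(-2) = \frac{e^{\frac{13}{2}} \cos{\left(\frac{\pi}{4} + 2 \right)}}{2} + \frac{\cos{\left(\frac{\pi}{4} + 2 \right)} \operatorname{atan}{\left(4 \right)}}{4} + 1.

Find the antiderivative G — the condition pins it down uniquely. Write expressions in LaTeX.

G'(z) has the shape u'v + uv' for u = \frac{e^{- z^{3} - \frac{3}{2}}}{2} - \frac{\operatorname{atan}{\left(2 z \right)}}{4} and v = \sin{\left(z + \frac{\pi}{4} \right)} — it is the derivative of the product u*v.
A general antiderivative is \frac{\left(e^{- z^{3} - \frac{3}{2}} - \frac{\operatorname{atan}{\left(2 z \right)}}{2}\right) \sin{\left(z + \frac{\pi}{4} \right)}}{2} + C.
The condition gives C = \frac{e^{\frac{13}{2}} \cos{\left(\frac{\pi}{4} + 2 \right)}}{2} + \frac{\cos{\left(\frac{\pi}{4} + 2 \right)} \operatorname{atan}{\left(4 \right)}}{4} + 1 - (\frac{e^{\frac{13}{2}} \cos{\left(\frac{\pi}{4} + 2 \right)}}{2} + \frac{\cos{\left(\frac{\pi}{4} + 2 \right)} \operatorname{atan}{\left(4 \right)}}{4}) = 1.
So G(z) = \frac{\left(e^{- z^{3} - \frac{3}{2}} - \frac{\operatorname{atan}{\left(2 z \right)}}{2}\right) \sin{\left(z + \frac{\pi}{4} \right)}}{2} + 1.
Check: d/dz[\frac{\left(e^{- z^{3} - \frac{3}{2}} - \frac{\operatorname{atan}{\left(2 z \right)}}{2}\right) \sin{\left(z + \frac{\pi}{4} \right)}}{2} + 1] = \frac{- 24 z^{4} e^{\frac{3}{2}} \sin{\left(z + \frac{\pi}{4} \right)} - 4 z^{2} e^{3} e^{z^{3}} \cos{\left(z + \frac{\pi}{4} \right)} \operatorname{atan}{\left(2 z \right)} - 6 z^{2} e^{\frac{3}{2}} \sin{\left(z + \frac{\pi}{4} \right)} + 8 z^{2} e^{\frac{3}{2}} \cos{\left(z + \frac{\pi}{4} \right)} - 2 e^{3} e^{z^{3}} \sin{\left(z + \frac{\pi}{4} \right)} - e^{3} e^{z^{3}} \cos{\left(z + \frac{\pi}{4} \right)} \operatorname{atan}{\left(2 z \right)} + 2 e^{\frac{3}{2}} \cos{\left(z + \frac{\pi}{4} \right)}}{16 z^{2} e^{3} e^{z^{3}} + 4 e^{3} e^{z^{3}}}, which equals G'(z).

G(z) = \frac{\left(e^{- z^{3} - \frac{3}{2}} - \frac{\operatorname{atan}{\left(2 z \right)}}{2}\right) \sin{\left(z + \frac{\pi}{4} \right)}}{2} + 1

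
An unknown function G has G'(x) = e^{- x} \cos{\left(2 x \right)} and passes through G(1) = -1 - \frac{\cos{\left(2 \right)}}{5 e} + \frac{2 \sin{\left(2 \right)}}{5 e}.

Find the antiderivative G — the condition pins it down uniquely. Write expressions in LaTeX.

G(x) = -1 + \frac{2 e^{- x} \sin{\left(2 x \right)}}{5} - \frac{e^{- x} \cos{\left(2 x \right)}}{5}

A candidate passes only if d/dx[G] lands on the given G'(x) exactly.
A general antiderivative is \frac{2 e^{- x} \sin{\left(2 x \right)}}{5} - \frac{e^{- x} \cos{\left(2 x \right)}}{5} + C.
The condition gives C = -1 - \frac{\cos{\left(2 \right)}}{5 e} + \frac{2 \sin{\left(2 \right)}}{5 e} - (- \frac{\cos{\left(2 \right)}}{5 e} + \frac{2 \sin{\left(2 \right)}}{5 e}) = -1.
So G(x) = -1 + \frac{2 e^{- x} \sin{\left(2 x \right)}}{5} - \frac{e^{- x} \cos{\left(2 x \right)}}{5}.
Check: d/dx[-1 + \frac{2 e^{- x} \sin{\left(2 x \right)}}{5} - \frac{e^{- x} \cos{\left(2 x \right)}}{5}] = e^{- x} \cos{\left(2 x \right)} = G'(x).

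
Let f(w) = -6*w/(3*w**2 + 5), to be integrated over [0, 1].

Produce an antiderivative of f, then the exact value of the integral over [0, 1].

Antiderivative: F(w) = -log(3*w**2 + 5); value = -log(8) + log(5)

The substitution u = 3*w**2 + 5 works: f is exactly (dF/du)*(du/dw) for that inner function.
F(w) = -log(3*w**2 + 5) is an antiderivative of f.
Check: d/dw[-log(3*w**2 + 5)] = -6*w/(3*w**2 + 5) = f(w).
F(1) = -log(8); F(0) = -log(5).
Integral = F(1) - F(0) = -log(8) + log(5).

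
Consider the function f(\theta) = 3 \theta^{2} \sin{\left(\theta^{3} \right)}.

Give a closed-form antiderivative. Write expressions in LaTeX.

An antiderivative is F(\theta) = - \cos{\left(\theta^{3} \right)}.

A first test for any F(\theta): its \theta-derivative must equal f(\theta) identically.
Check: d/d\theta[- \cos{\left(\theta^{3} \right)}] = 3 \theta^{2} \sin{\left(\theta^{3} \right)} = f(\theta).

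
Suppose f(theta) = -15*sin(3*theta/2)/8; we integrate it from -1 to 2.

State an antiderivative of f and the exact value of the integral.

Antiderivative: F(theta) = 5*cos(3*theta/2)/4; value = 5*cos(3)/4 - 5*cos(3/2)/4

An antiderivative F(theta) passes only if d/dtheta[F] lands on f(theta) exactly.
F(theta) = 5*cos(3*theta/2)/4 is an antiderivative of f.
Check: d/dtheta[5*cos(3*theta/2)/4] = -15*sin(3*theta/2)/8 = f(theta).
F(2) = 5*cos(3)/4; F(-1) = 5*cos(3/2)/4.
Integral = F(2) - F(-1) = 5*cos(3)/4 - 5*cos(3/2)/4.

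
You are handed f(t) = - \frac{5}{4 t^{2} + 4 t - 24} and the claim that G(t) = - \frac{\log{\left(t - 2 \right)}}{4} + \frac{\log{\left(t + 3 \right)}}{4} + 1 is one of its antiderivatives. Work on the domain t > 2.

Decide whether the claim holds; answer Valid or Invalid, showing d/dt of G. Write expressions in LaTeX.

d/dt[G] = - \frac{5}{4 t^{2} + 4 t - 24}
This equals f(t) exactly, so the claim holds.

Valid - differentiating G returns exactly f.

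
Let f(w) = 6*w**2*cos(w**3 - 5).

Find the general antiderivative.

The substitution u = w**3 - 5 works: f is exactly (dF/du)*(du/dw) for that inner function.
Check: d/dw[2*sin(w**3 - 5)] = 6*w**2*cos(w**3 - 5) = f(w).

F(w) = 2*sin(w**3 - 5) + C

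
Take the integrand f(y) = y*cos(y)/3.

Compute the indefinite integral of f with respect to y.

A candidate is checked by its d/dy: the result must match f(y).
Check: d/dy[y*sin(y)/3 + cos(y)/3] = y*cos(y)/3 = f(y).

F(y) = y*sin(y)/3 + cos(y)/3 + C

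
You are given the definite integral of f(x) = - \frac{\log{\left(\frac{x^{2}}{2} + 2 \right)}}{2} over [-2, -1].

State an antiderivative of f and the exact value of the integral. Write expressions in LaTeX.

Antiderivative: F(x) = - \frac{x \log{\left(\frac{x^{2}}{2} + 2 \right)}}{2} + x - 2 \operatorname{atan}{\left(\frac{x}{2} \right)}; value = - \frac{\pi}{2} - \log{\left(4 \right)} + \frac{\log{\left(\frac{5}{2} \right)}}{2} + 2 \operatorname{atan}{\left(\frac{1}{2} \right)} + 1

A candidate is checked by its d/dx: the result must match f(x).
F(x) = - \frac{x \log{\left(\frac{x^{2}}{2} + 2 \right)}}{2} + x - 2 \operatorname{atan}{\left(\frac{x}{2} \right)} is an antiderivative of f.
Check: d/dx[- \frac{x \log{\left(\frac{x^{2}}{2} + 2 \right)}}{2} + x - 2 \operatorname{atan}{\left(\frac{x}{2} \right)}] = - \frac{\log{\left(\frac{x^{2}}{2} + 2 \right)}}{2} = f(x).
F(-1) = -1 + \frac{\log{\left(\frac{5}{2} \right)}}{2} + 2 \operatorname{atan}{\left(\frac{1}{2} \right)}; F(-2) = -2 + \log{\left(4 \right)} + \frac{\pi}{2}.
Integral = F(-1) - F(-2) = - \frac{\pi}{2} - \log{\left(4 \right)} + \frac{\log{\left(\frac{5}{2} \right)}}{2} + 2 \operatorname{atan}{\left(\frac{1}{2} \right)} + 1.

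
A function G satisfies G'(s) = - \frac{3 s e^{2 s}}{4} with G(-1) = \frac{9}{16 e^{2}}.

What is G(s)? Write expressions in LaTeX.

G(s) = \frac{3 \left(1 - 2 s\right) e^{2 s}}{16}

Recognize the product-rule pattern: G'(s) = u'v + uv' with u = \frac{3}{16} - \frac{3 s}{8}, v = e^{2 s}, so integration by parts undoes it.
A general antiderivative is \frac{\left(3 - 6 s\right) e^{2 s}}{16} + C.
The condition gives C = \frac{9}{16 e^{2}} - (\frac{9}{16 e^{2}}) = 0.
So G(s) = \frac{3 \left(1 - 2 s\right) e^{2 s}}{16}.
Check: d/ds[\frac{3 \left(1 - 2 s\right) e^{2 s}}{16}] = - \frac{3 s e^{2 s}}{4} = G'(s).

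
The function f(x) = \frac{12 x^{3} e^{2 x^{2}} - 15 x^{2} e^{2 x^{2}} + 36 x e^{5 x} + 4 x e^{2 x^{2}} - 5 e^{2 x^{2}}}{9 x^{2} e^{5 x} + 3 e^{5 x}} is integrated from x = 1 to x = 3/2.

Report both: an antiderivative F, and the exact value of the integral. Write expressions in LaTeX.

Antiderivative: F(x) = \frac{e^{2 x^{2} - 5 x}}{3} + 2 \log{\left(3 x^{2} + 1 \right)}; value = - 2 \log{\left(4 \right)} + 2 \log{\left(\frac{31}{4} \right)}

Recover f(x) by differentiating a candidate F(x); any mismatch rules it out.
F(x) = \frac{e^{2 x^{2} - 5 x}}{3} + 2 \log{\left(3 x^{2} + 1 \right)} is an antiderivative of f.
Check: d/dx[\frac{e^{2 x^{2} - 5 x}}{3} + 2 \log{\left(3 x^{2} + 1 \right)}] = \frac{12 x^{3} e^{- 5 x} e^{2 x^{2}} - 15 x^{2} e^{- 5 x} e^{2 x^{2}} + 36 x + 4 x e^{- 5 x} e^{2 x^{2}} - 5 e^{- 5 x} e^{2 x^{2}}}{9 x^{2} + 3}, which equals f(x).
F(3/2) = \frac{1}{3 e^{3}} + 2 \log{\left(\frac{31}{4} \right)}; F(1) = \frac{1}{3 e^{3}} + 2 \log{\left(4 \right)}.
Integral = F(3/2) - F(1) = - 2 \log{\left(4 \right)} + 2 \log{\left(\frac{31}{4} \right)}.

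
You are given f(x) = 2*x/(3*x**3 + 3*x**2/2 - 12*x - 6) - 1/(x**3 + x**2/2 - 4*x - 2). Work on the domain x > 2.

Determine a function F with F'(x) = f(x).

The denominator factors as 3*(x - 2)*(x + 2)*(2*x + 1); partial fractions split f into directly integrable pieces: 32/(45*(2*x + 1)) - 7/(18*(x + 2)) + 1/(30*(x - 2)).
Check: d/dx[(3*log(x - 2) + 32*log(x + 1/2) - 35*log(x + 2))/90] = (4*x - 6)/(6*x**3 + 3*x**2 - 24*x - 12), which equals f(x).

An antiderivative is F(x) = (3*log(x - 2) + 32*log(x + 1/2) - 35*log(x + 2))/90.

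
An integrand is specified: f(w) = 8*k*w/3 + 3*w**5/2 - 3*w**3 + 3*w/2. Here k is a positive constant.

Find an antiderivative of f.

Integrate term by term and add the pieces.
Check: d/dw[(16*k*w**2 + 3*w**6 - 9*w**4 + 9*w**2 - 3)/12] = 8*k*w/3 + 3*w**5/2 - 3*w**3 + 3*w/2 = f(w).

An antiderivative is F(w) = (16*k*w**2 + 3*w**6 - 9*w**4 + 9*w**2 - 3)/12.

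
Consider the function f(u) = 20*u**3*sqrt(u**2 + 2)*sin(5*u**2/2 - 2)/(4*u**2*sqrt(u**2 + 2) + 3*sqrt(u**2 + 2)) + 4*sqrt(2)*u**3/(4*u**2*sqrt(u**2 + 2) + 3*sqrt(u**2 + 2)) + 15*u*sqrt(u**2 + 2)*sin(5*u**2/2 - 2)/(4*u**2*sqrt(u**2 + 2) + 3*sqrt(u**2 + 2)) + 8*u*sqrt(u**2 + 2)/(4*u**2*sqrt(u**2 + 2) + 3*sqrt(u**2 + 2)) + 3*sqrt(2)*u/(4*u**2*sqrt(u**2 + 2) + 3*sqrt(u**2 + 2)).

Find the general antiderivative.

The integrand splits into summands that can be handled one at a time.
Check: d/du[2*sqrt(u**2/2 + 1) + log(4*u**2 + 3) - cos(5*u**2/2 - 2)] = (20*u**3*sqrt(u**2 + 2)*sin(5*u**2/2 - 2) + 4*sqrt(2)*u**3 + 15*u*sqrt(u**2 + 2)*sin(5*u**2/2 - 2) + 8*u*sqrt(u**2 + 2) + 3*sqrt(2)*u)/(4*u**2*sqrt(u**2 + 2) + 3*sqrt(u**2 + 2)), which equals f(u).

F(u) = 2*sqrt(u**2/2 + 1) + log(4*u**2 + 3) - cos(5*u**2/2 - 2) + C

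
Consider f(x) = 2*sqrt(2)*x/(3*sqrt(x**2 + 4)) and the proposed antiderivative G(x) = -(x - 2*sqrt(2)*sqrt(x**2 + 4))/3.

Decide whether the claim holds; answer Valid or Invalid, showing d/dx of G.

d/dx[G] = (2*sqrt(2)*x - sqrt(x**2 + 4))/(3*sqrt(x**2 + 4))
d/dx[G] - f(x) = -1/3 != 0.

Invalid: d/dx[G] - f = -1/3, which is not 0.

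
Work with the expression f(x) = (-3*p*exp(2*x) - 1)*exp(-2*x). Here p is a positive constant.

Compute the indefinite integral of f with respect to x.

F(x) = -3*p*x + exp(-2*x)/2 + C

Since d/dx undoes antidifferentiation here, F'(x) = f(x) is required of F(x).
Check: d/dx[-3*p*x + exp(-2*x)/2] = (-3*p*exp(2*x) - 1)*exp(-2*x) = f(x).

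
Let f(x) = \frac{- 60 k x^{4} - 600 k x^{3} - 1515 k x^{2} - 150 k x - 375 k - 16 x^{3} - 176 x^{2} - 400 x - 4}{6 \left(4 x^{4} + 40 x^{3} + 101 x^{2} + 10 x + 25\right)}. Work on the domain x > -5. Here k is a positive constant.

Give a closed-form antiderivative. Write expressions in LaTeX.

Whatever form F(x) takes, F'(x) = f(x) is non-negotiable.
Check: d/dx[- \frac{5 k x}{2} - \frac{\log{\left(2 x^{2} + \frac{1}{2} \right)}}{3} + \frac{2}{3 \left(x + 5\right)}] = \frac{- 60 k x^{4} - 600 k x^{3} - 1515 k x^{2} - 150 k x - 375 k - 16 x^{3} - 176 x^{2} - 400 x - 4}{24 x^{4} + 240 x^{3} + 606 x^{2} + 60 x + 150}, which equals f(x).

An antiderivative is F(x) = - \frac{5 k x}{2} - \frac{\log{\left(2 x^{2} + \frac{1}{2} \right)}}{3} + \frac{2}{3 \left(x + 5\right)}.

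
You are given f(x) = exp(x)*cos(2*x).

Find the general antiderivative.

F(x) = (2*sin(2*x) + cos(2*x))*exp(x)/5 + C

Recover f(x) by differentiating a candidate F(x); any mismatch rules it out.
Check: d/dx[(2*sin(2*x) + cos(2*x))*exp(x)/5] = exp(x)*cos(2*x) = f(x).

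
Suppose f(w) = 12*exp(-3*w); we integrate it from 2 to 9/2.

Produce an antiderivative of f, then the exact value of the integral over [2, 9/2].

Recover f(w) by differentiating a candidate F(w); any mismatch rules it out.
F(w) = -4*exp(-3*w) is an antiderivative of f.
Check: d/dw[-4*exp(-3*w)] = 12*exp(-3*w) = f(w).
F(9/2) = -4*exp(-27/2); F(2) = -4*exp(-6).
Integral = F(9/2) - F(2) = -4*exp(-27/2) + 4*exp(-6).

Antiderivative: F(w) = -4*exp(-3*w); value = -4*exp(-27/2) + 4*exp(-6)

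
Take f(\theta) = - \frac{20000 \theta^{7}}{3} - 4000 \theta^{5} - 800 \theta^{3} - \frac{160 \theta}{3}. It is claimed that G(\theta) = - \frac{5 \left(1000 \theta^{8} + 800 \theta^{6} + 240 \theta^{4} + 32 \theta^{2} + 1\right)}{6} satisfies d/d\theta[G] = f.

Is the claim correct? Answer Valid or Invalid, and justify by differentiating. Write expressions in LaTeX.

d/d\theta[G] = - \frac{20000 \theta^{7}}{3} - 4000 \theta^{5} - 800 \theta^{3} - \frac{160 \theta}{3}
This equals f(\theta) exactly, so the claim holds.

Valid - the claim checks out under differentiation.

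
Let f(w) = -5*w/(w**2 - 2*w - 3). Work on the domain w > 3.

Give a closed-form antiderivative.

An antiderivative is F(w) = -5*(3*log(w - 3) + log(w + 1))/4.

The denominator factors as (w - 3)*(w + 1); partial fractions split f into directly integrable pieces: -5/(4*(w + 1)) - 15/(4*(w - 3)).
Check: d/dw[-5*(3*log(w - 3) + log(w + 1))/4] = -5*w/(w**2 - 2*w - 3) = f(w).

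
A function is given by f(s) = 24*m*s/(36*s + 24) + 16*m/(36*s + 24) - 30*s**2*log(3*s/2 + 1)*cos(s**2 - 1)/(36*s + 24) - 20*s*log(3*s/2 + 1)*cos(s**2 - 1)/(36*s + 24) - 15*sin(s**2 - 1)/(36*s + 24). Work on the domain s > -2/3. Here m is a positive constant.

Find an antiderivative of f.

Integrate term by term and add the pieces.
Check: d/ds[2*m*s/3 - 5*log(3*s/2 + 1)*sin(s**2 - 1)/12] = (24*m*s + 16*m - 30*s**2*log(3*s/2 + 1)*cos(s**2 - 1) - 20*s*log(3*s/2 + 1)*cos(s**2 - 1) - 15*sin(s**2 - 1))/(36*s + 24), which equals f(s).

An antiderivative is F(s) = 2*m*s/3 - 5*log(3*s/2 + 1)*sin(s**2 - 1)/12.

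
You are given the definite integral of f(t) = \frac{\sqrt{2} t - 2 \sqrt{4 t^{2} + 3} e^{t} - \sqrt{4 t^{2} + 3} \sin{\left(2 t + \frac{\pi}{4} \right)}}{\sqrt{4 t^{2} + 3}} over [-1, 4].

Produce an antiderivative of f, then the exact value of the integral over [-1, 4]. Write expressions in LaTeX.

Antiderivative: F(t) = \frac{\sqrt{2 t^{2} + \frac{3}{2}}}{2} - 2 e^{t} + \frac{\cos{\left(2 t + \frac{\pi}{4} \right)}}{2}; value = - 2 e^{4} - \frac{\sqrt{14}}{4} + \frac{\cos{\left(\frac{\pi}{4} + 8 \right)}}{2} - \frac{\sin{\left(\frac{\pi}{4} + 2 \right)}}{2} + \frac{2}{e} + \frac{\sqrt{134}}{4}

A candidate is checked by its d/dt: the result must match f(t).
F(t) = \frac{\sqrt{2 t^{2} + \frac{3}{2}}}{2} - 2 e^{t} + \frac{\cos{\left(2 t + \frac{\pi}{4} \right)}}{2} is an antiderivative of f.
Check: d/dt[\frac{\sqrt{2 t^{2} + \frac{3}{2}}}{2} - 2 e^{t} + \frac{\cos{\left(2 t + \frac{\pi}{4} \right)}}{2}] = \frac{\sqrt{2} t - 2 \sqrt{4 t^{2} + 3} e^{t} - \sqrt{4 t^{2} + 3} \sin{\left(2 t + \frac{\pi}{4} \right)}}{\sqrt{4 t^{2} + 3}} = f(t).
F(4) = - 2 e^{4} + \frac{\cos{\left(\frac{\pi}{4} + 8 \right)}}{2} + \frac{\sqrt{134}}{4}; F(-1) = - \frac{2}{e} + \frac{\sin{\left(\frac{\pi}{4} + 2 \right)}}{2} + \frac{\sqrt{14}}{4}.
Integral = F(4) - F(-1) = - 2 e^{4} - \frac{\sqrt{14}}{4} + \frac{\cos{\left(\frac{\pi}{4} + 8 \right)}}{2} - \frac{\sin{\left(\frac{\pi}{4} + 2 \right)}}{2} + \frac{2}{e} + \frac{\sqrt{134}}{4}.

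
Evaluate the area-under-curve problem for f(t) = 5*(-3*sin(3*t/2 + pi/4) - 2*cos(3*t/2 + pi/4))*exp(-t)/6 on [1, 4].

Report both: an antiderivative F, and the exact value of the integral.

Recognize the product-rule pattern: f = u'v + uv' with u = 5*cos(3*t/2 + pi/4)/3, v = exp(-t), so integration by parts undoes it.
F(t) = 5*exp(-t)*cos(3*t/2 + pi/4)/3 is an antiderivative of f.
Check: d/dt[5*exp(-t)*cos(3*t/2 + pi/4)/3] = (-15*sin(3*t/2 + pi/4) - 10*cos(3*t/2 + pi/4))*exp(-t)/6, which equals f(t).
F(4) = 5*exp(-4)*cos(pi/4 + 6)/3; F(1) = 5*exp(-1)*cos(pi/4 + 3/2)/3.
Integral = F(4) - F(1) = 5*exp(-4)*cos(pi/4 + 6)/3 - 5*exp(-1)*cos(pi/4 + 3/2)/3.

Antiderivative: F(t) = 5*exp(-t)*cos(3*t/2 + pi/4)/3; value = 5*exp(-4)*cos(pi/4 + 6)/3 - 5*exp(-1)*cos(pi/4 + 3/2)/3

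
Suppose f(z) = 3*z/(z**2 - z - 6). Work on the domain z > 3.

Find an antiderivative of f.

An antiderivative is F(z) = 9*log(z - 3)/5 + 6*log(z + 2)/5.

The denominator factors as (z - 3)*(z + 2); partial fractions split f into directly integrable pieces: 6/(5*(z + 2)) + 9/(5*(z - 3)).
Check: d/dz[9*log(z - 3)/5 + 6*log(z + 2)/5] = 3*z/(z**2 - z - 6) = f(z).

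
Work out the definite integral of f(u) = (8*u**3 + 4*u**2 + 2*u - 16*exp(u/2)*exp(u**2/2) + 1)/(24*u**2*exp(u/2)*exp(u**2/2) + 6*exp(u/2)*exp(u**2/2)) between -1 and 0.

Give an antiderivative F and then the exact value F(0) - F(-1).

Differentiate the proposed F(u) back; it has to land on f(u) exactly.
F(u) = (-4*exp(u/2)*exp(u**2/2)*atan(2*u) - 1)*exp(-u/2)*exp(-u**2/2)/3 is an antiderivative of f.
Check: d/du[(-4*exp(u/2)*exp(u**2/2)*atan(2*u) - 1)*exp(-u/2)*exp(-u**2/2)/3] = (8*u**3 + 4*u**2 + 2*u - 16*exp(u/2)*exp(u**2/2) + 1)/(24*u**2*exp(u/2)*exp(u**2/2) + 6*exp(u/2)*exp(u**2/2)) = f(u).
F(0) = -1/3; F(-1) = -1/3 + 4*atan(2)/3.
Integral = F(0) - F(-1) = -4*atan(2)/3.

Antiderivative: F(u) = (-4*exp(u/2)*exp(u**2/2)*atan(2*u) - 1)*exp(-u/2)*exp(-u**2/2)/3; value = -4*atan(2)/3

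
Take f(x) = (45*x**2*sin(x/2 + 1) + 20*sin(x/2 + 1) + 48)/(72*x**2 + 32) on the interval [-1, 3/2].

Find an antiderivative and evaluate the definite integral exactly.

Antiderivative: F(x) = -5*cos(x/2 + 1)/4 + atan(3*x/2); value = -5*cos(7/4)/4 + atan(3/2) + 5*cos(1/2)/4 + atan(9/4)

Differentiate the proposed F(x) back; it has to land on f(x) exactly.
F(x) = -5*cos(x/2 + 1)/4 + atan(3*x/2) is an antiderivative of f.
Check: d/dx[-5*cos(x/2 + 1)/4 + atan(3*x/2)] = (45*x**2*sin(x/2 + 1) + 20*sin(x/2 + 1) + 48)/(72*x**2 + 32) = f(x).
F(3/2) = -5*cos(7/4)/4 + atan(9/4); F(-1) = -5*cos(1/2)/4 - atan(3/2).
Integral = F(3/2) - F(-1) = -5*cos(7/4)/4 + atan(3/2) + 5*cos(1/2)/4 + atan(9/4).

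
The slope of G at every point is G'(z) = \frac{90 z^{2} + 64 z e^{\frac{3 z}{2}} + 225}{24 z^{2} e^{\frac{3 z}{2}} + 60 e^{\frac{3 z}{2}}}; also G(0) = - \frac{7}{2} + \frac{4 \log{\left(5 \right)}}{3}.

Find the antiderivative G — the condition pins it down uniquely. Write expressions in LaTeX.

The proposed G(z) is checked by its d/dz: the result must match the given G'(z).
A general antiderivative is \frac{4 \log{\left(2 z^{2} + 5 \right)}}{3} - \frac{5 e^{- \frac{3 z}{2}}}{2} + C.
The condition gives C = - \frac{7}{2} + \frac{4 \log{\left(5 \right)}}{3} - (- \frac{5}{2} + \frac{4 \log{\left(5 \right)}}{3}) = -1.
So G(z) = \frac{\left(8 e^{\frac{3 z}{2}} \log{\left(2 z^{2} + 5 \right)} - 6 e^{\frac{3 z}{2}} - 15\right) e^{- \frac{3 z}{2}}}{6}.
Check: d/dz[\frac{\left(8 e^{\frac{3 z}{2}} \log{\left(2 z^{2} + 5 \right)} - 6 e^{\frac{3 z}{2}} - 15\right) e^{- \frac{3 z}{2}}}{6}] = \frac{90 z^{2} + 64 z e^{\frac{3 z}{2}} + 225}{24 z^{2} e^{\frac{3 z}{2}} + 60 e^{\frac{3 z}{2}}} = G'(z).

G(z) = \frac{\left(8 e^{\frac{3 z}{2}} \log{\left(2 z^{2} + 5 \right)} - 6 e^{\frac{3 z}{2}} - 15\right) e^{- \frac{3 z}{2}}}{6}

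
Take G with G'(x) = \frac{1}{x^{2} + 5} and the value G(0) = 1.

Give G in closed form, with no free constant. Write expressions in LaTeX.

Check a candidate G(x) by differentiating: d/dx[G] must match the given G'(x).
A general antiderivative is \frac{\sqrt{5} \operatorname{atan}{\left(\frac{\sqrt{5} x}{5} \right)}}{5} + C.
The condition gives C = 1 - (0) = 1.
So G(x) = \frac{\sqrt{5} \operatorname{atan}{\left(\frac{\sqrt{5} x}{5} \right)}}{5} + 1.
Check: d/dx[\frac{\sqrt{5} \operatorname{atan}{\left(\frac{\sqrt{5} x}{5} \right)}}{5} + 1] = \frac{1}{x^{2} + 5} = G'(x).

G(x) = \frac{\sqrt{5} \operatorname{atan}{\left(\frac{\sqrt{5} x}{5} \right)}}{5} + 1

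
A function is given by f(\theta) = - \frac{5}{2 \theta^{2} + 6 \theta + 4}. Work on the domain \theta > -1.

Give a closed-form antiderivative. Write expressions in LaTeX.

An antiderivative is F(\theta) = \frac{5 \left(- \log{\left(\theta + 1 \right)} + \log{\left(\theta + 2 \right)}\right)}{2}.

The denominator factors as 2 \left(\theta + 1\right) \left(\theta + 2\right); partial fractions split f into directly integrable pieces: \frac{5}{2 \left(\theta + 2\right)} - \frac{5}{2 \left(\theta + 1\right)}.
Check: d/d\theta[\frac{5 \left(- \log{\left(\theta + 1 \right)} + \log{\left(\theta + 2 \right)}\right)}{2}] = - \frac{5}{2 \theta^{2} + 6 \theta + 4} = f(\theta).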